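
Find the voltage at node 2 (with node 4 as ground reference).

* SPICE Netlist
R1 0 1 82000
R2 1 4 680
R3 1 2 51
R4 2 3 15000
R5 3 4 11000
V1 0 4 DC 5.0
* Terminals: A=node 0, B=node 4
Nodal analysis, taking node 4 as the 0 V reference.
Source V1 fixes V_0 = 5 V.
KCL at each unknown node (sum of currents leaving = 0; resistances in Ω):
  Node 1: (V_1 - 5)/82000 + (V_1 - 0)/680 + (V_1 - V_2)/51 = 0
  Node 2: (V_2 - V_1)/51 + (V_2 - V_3)/15000 = 0
  Node 3: (V_3 - V_2)/15000 + (V_3 - 0)/11000 = 0
Collecting terms (coefficients in siemens):
  0.02109·V_1 - 0.01961·V_2 = 0.00006098
  0.01967·V_2 - 0.01961·V_1 - 0.00006667·V_3 = 0
  0.0001576·V_3 - 0.00006667·V_2 = 0
Solving these 3 simultaneous equations (Gaussian elimination) gives:
  V_1 = 0.04008 V, V_2 = 0.04001 V, V_3 = 0.01693 V
The requested potential is V_2 = 0.04001 V.

Final answer: V_2 = 0.04001 V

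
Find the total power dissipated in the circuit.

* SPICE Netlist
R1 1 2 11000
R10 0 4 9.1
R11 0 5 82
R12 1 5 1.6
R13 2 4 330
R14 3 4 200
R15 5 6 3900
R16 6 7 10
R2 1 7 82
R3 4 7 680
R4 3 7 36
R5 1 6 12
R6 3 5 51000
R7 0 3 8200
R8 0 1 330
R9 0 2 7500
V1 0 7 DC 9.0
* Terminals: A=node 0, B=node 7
Nodal analysis, taking node 7 as the 0 V reference.
Source V1 fixes V_0 = 9 V.
KCL at each unknown node (sum of currents leaving = 0; resistances in Ω):
  Node 1: (V_1 - V_2)/11000 + (V_1 - 0)/82 + (V_1 - V_6)/12 + (V_1 - 9)/330 + (V_1 - V_5)/1.6 = 0
  Node 2: (V_2 - V_1)/11000 + (V_2 - 9)/7500 + (V_2 - V_4)/330 = 0
  Node 3: (V_3 - 0)/36 + (V_3 - V_5)/51000 + (V_3 - 9)/8200 + (V_3 - V_4)/200 = 0
  Node 4: (V_4 - 0)/680 + (V_4 - 9)/9.1 + (V_4 - V_2)/330 + (V_4 - V_3)/200 = 0
  Node 5: (V_5 - V_3)/51000 + (V_5 - 9)/82 + (V_5 - V_1)/1.6 + (V_5 - V_6)/3900 = 0
  Node 6: (V_6 - V_1)/12 + (V_6 - V_5)/3900 + (V_6 - 0)/10 = 0
Collecting terms (coefficients in siemens):
  0.7236·V_1 - 0.00009091·V_2 - 0.625·V_5 - 0.08333·V_6 = 0.02727
  0.003255·V_2 - 0.00009091·V_1 - 0.00303·V_4 = 0.0012
  0.03292·V_3 - 0.005·V_4 - 0.00001961·V_5 = 0.001098
  0.1194·V_4 - 0.00303·V_2 - 0.005·V_3 = 0.989
  0.6375·V_5 - 0.625·V_1 - 0.00001961·V_3 - 0.0002564·V_6 = 0.1098
  0.1836·V_6 - 0.08333·V_1 - 0.0002564·V_5 = 0
Solving these 6 simultaneous equations (Gaussian elimination) gives:
  V_1 = 1.863 V, V_2 = 8.384 V, V_3 = 1.334 V, V_4 = 8.552 V
  V_5 = 1.999 V, V_6 = 0.8486 V
Power in each resistor, P = (ΔV)²/R:
  P_R1 = (1.863 - 8.384)²/11000 = 0.003865 W
  P_R2 = (1.863 - 0)²/82 = 0.04234 W
  P_R3 = (8.552 - 0)²/680 = 0.1076 W
  P_R4 = (1.334 - 0)²/36 = 0.0494 W
  P_R5 = (1.863 - 0.8486)²/12 = 0.08581 W
  P_R6 = (1.334 - 1.999)²/51000 = 0.000008694 W
  P_R7 = (9 - 1.334)²/8200 = 0.007168 W
  P_R8 = (9 - 1.863)²/330 = 0.1543 W
  P_R9 = (9 - 8.384)²/7500 = 0.00005061 W
  P_R10 = (9 - 8.552)²/9.1 = 0.02201 W
  P_R11 = (9 - 1.999)²/82 = 0.5977 W
  P_R12 = (1.863 - 1.999)²/1.6 = 0.01158 W
  P_R13 = (8.384 - 8.552)²/330 = 0.00008605 W
  P_R14 = (1.334 - 8.552)²/200 = 0.2606 W
  P_R15 = (1.999 - 0.8486)²/3900 = 0.0003396 W
  P_R16 = (0.8486 - 0)²/10 = 0.07201 W
P_total = P_R1 + P_R2 + P_R3 + P_R4 + P_R5 + P_R6 + P_R7 + P_R8 + P_R9 + P_R10 + P_R11 + P_R12 + P_R13 + P_R14 + P_R15 + P_R16 = 1.415 W

Final answer: 1.415 W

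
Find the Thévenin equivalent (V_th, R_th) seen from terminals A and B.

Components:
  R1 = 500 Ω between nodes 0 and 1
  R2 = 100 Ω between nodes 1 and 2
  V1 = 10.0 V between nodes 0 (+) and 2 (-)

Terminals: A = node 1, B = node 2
Step 1 — V_th is the open-circuit voltage V_A - V_B (nothing connected across the terminals).
Nodal analysis, taking node 2 as the 0 V reference.
Source V1 fixes V_0 = 10 V.
KCL at each unknown node (sum of currents leaving = 0; resistances in Ω):
  Node 1: (V_1 - 10)/500 + (V_1 - 0)/100 = 0
Collecting terms: 0.012 × V_1 = 0.02  =>  V_1 = 1.667 V
V_th = V_1 - V_2 = 1.667 - 0 = 1.667 V
Step 2 — R_th: zero the source — replace V1 by a short circuit (node 2 merges into node 0) — and find the resistance seen between A (node 1) and B (node 0).
Reduce the network between node 1 (A) and node 0 (B) by series/parallel combination:
  Rp1 = R1 ‖ R2 (parallel, both between nodes 0 and 1) = 1/(1/500 + 1/100) = 83.33 Ω
R_th = 83.33 Ω

Final answer: V_th = 1.667 V, R_th = 83.33 Ω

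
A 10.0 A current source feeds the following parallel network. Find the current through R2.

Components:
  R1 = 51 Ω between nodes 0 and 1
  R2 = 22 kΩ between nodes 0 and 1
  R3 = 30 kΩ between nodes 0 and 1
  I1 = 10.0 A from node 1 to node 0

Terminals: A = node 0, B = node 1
All resistors sit directly between nodes 0 and 1, so they are in parallel and share one voltage V; the full source current 10 A splits among them.
1/R_par = 1/51 + 1/22000 + 1/30000 = 0.01969 S  =>  R_par = 50.8 Ω
V = I × R_par = 10 × 50.8 = 508 V
I_R2 = V/R2 = 508/22000 = 0.02309 A

Final answer: 0.02309 A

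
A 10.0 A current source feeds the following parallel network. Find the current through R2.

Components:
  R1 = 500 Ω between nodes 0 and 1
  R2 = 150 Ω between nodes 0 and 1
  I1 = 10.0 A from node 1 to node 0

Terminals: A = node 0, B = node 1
All resistors sit directly between nodes 0 and 1, so they are in parallel and share one voltage V; the full source current 10 A splits among them.
1/R_par = 1/500 + 1/150 = 0.008667 S  =>  R_par = 115.4 Ω
V = I × R_par = 10 × 115.4 = 1154 V
I_R2 = V/R2 = 1154/150 = 7.692 A

Final answer: 7.692 A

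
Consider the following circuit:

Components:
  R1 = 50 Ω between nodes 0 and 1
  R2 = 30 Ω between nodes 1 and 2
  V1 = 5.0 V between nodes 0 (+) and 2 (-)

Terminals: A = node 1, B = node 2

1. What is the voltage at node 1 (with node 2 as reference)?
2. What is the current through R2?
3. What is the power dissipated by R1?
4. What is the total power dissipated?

Nodal analysis, taking node 2 as the 0 V reference.
Source V1 fixes V_0 = 5 V.
KCL at each unknown node (sum of currents leaving = 0; resistances in Ω):
  Node 1: (V_1 - 5)/50 + (V_1 - 0)/30 = 0
Collecting terms: 0.05333 × V_1 = 0.1  =>  V_1 = 1.875 V
Part 1:
  Read off the nodal solution: V_1 = 1.875 V
Part 2:
  I_R2 = (V_1 - V_2)/R2 = (1.875 - 0)/30 = 0.0625 A
  Magnitude: I_R2 = 0.0625 A
Part 3:
  I_R1 = (V_0 - V_1)/R1 = (5 - 1.875)/50 = 0.0625 A
  P_R1 = I_R1² × R1 = (0.0625)² × 50 = 0.1953 W
Part 4:
  Power in each resistor, P = (ΔV)²/R:
    P_R1 = (5 - 1.875)²/50 = 0.1953 W
    P_R2 = (1.875 - 0)²/30 = 0.1172 W
  P_total = P_R1 + P_R2 = 0.3125 W

Final answers:
1. V_1 = 1.875 V
2. I_R2 = 0.0625 A
3. P_R1 = 0.1953 W
4. P_total = 0.3125 W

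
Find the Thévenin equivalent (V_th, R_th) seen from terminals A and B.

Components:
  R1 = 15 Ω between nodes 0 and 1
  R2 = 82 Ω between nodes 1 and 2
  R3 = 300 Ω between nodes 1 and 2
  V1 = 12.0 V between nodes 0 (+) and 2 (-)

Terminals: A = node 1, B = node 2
Step 1 — V_th is the open-circuit voltage V_A - V_B (nothing connected across the terminals).
Nodal analysis, taking node 2 as the 0 V reference.
Source V1 fixes V_0 = 12 V.
KCL at each unknown node (sum of currents leaving = 0; resistances in Ω):
  Node 1: (V_1 - 12)/15 + (V_1 - 0)/82 + (V_1 - 0)/300 = 0
Collecting terms: 0.0822 × V_1 = 0.8  =>  V_1 = 9.733 V
V_th = V_1 - V_2 = 9.733 - 0 = 9.733 V
Step 2 — R_th: zero the source — replace V1 by a short circuit (node 2 merges into node 0) — and find the resistance seen between A (node 1) and B (node 0).
Reduce the network between node 1 (A) and node 0 (B) by series/parallel combination:
  Rp1 = R1 ‖ R2 ‖ R3 (parallel, all between nodes 0 and 1) = 1/(1/15 + 1/82 + 1/300) = 12.17 Ω
R_th = 12.17 Ω

Final answer: V_th = 9.733 V, R_th = 12.17 Ω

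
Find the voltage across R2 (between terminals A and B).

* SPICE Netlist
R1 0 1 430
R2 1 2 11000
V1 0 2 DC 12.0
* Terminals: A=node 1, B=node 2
R1 and R2 are in series across V1 (node 0 → node 1 → node 2), and the output A–B is taken across R2, so this is a voltage divider.
Series current: I = V1/(R1 + R2) = 12/(430 + 11000) = 12/11430 = 0.00105 A
V_R2 = I × R2 = V1 × R2/(R1 + R2) = 12 × 11000/11430 = 11.55 V

Final answer: 11.55 V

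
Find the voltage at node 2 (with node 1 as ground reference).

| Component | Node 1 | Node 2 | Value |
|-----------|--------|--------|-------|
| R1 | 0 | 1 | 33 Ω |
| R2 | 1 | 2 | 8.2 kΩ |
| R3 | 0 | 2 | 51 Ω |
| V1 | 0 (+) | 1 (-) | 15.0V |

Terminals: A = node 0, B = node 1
Nodal analysis, taking node 1 as the 0 V reference.
Source V1 fixes V_0 = 15 V.
KCL at each unknown node (sum of currents leaving = 0; resistances in Ω):
  Node 2: (V_2 - 0)/8200 + (V_2 - 15)/51 = 0
Collecting terms: 0.01973 × V_2 = 0.2941  =>  V_2 = 14.91 V
The requested potential is V_2 = 14.91 V.

Final answer: V_2 = 14.91 V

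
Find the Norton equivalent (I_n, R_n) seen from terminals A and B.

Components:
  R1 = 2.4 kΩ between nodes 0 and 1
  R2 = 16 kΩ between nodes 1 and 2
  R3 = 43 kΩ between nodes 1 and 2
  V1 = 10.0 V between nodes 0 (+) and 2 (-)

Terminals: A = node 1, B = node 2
Find the Thévenin equivalent first; then I_n = V_th/R_th and R_n = R_th.
Step 1 — V_th is the open-circuit voltage V_A - V_B (nothing connected across the terminals).
Nodal analysis, taking node 2 as the 0 V reference.
Source V1 fixes V_0 = 10 V.
KCL at each unknown node (sum of currents leaving = 0; resistances in Ω):
  Node 1: (V_1 - 10)/2400 + (V_1 - 0)/16000 + (V_1 - 0)/43000 = 0
Collecting terms: 0.0005024 × V_1 = 0.004167  =>  V_1 = 8.293 V
V_th = V_1 - V_2 = 8.293 - 0 = 8.293 V
Step 2 — R_th: zero the source — replace V1 by a short circuit (node 2 merges into node 0) — and find the resistance seen between A (node 1) and B (node 0).
Reduce the network between node 1 (A) and node 0 (B) by series/parallel combination:
  Rp1 = R1 ‖ R2 ‖ R3 (parallel, all between nodes 0 and 1) = 1/(1/2400 + 1/16000 + 1/43000) = 1990 Ω
R_th = 1.99 kΩ
I_n = V_th/R_th = 8.293/1990 = 0.004167 A, and R_n = R_th = 1.99 kΩ

Final answer: I_n = 0.004167 A, R_n = 1.99 kΩ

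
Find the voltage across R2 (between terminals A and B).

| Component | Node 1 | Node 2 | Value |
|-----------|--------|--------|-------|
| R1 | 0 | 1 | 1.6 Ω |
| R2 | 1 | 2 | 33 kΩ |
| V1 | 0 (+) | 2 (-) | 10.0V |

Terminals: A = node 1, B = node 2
R1 and R2 are in series across V1 (node 0 → node 1 → node 2), and the output A–B is taken across R2, so this is a voltage divider.
Series current: I = V1/(R1 + R2) = 10/(1.6 + 33000) = 10/33000 = 0.000303 A
V_R2 = I × R2 = V1 × R2/(R1 + R2) = 10 × 33000/33000 = 10 V

Final answer: 10 V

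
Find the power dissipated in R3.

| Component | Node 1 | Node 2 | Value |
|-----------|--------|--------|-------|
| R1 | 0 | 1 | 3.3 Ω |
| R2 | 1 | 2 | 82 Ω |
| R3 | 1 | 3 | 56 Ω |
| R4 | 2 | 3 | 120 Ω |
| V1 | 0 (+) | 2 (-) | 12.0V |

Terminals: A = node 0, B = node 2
Nodal analysis, taking node 2 as the 0 V reference.
Source V1 fixes V_0 = 12 V.
KCL at each unknown node (sum of currents leaving = 0; resistances in Ω):
  Node 1: (V_1 - 12)/3.3 + (V_1 - 0)/82 + (V_1 - V_3)/56 = 0
  Node 3: (V_3 - V_1)/56 + (V_3 - 0)/120 = 0
Collecting terms (coefficients in siemens):
  0.3331·V_1 - 0.01786·V_3 = 3.636
  0.02619·V_3 - 0.01786·V_1 = 0
Determinant D = (0.3331)(0.02619) - (-0.01786)(-0.01786) = 0.008405
V_1 = [(3.636)(0.02619) - (-0.01786)(0)]/D = 11.33 V
V_3 = [(0.3331)(0) - (3.636)(-0.01786)]/D = 7.726 V
I_R3 = (V_1 - V_3)/R3 = (11.33 - 7.726)/56 = 0.06438 A
P_R3 = I_R3² × R3 = (0.06438)² × 56 = 0.2321 W

Final answer: 0.2321 W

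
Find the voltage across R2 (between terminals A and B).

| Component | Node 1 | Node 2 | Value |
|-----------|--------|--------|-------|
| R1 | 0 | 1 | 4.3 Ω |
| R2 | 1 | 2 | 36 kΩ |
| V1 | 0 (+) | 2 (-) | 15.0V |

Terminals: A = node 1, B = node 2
R1 and R2 are in series across V1 (node 0 → node 1 → node 2), and the output A–B is taken across R2, so this is a voltage divider.
Series current: I = V1/(R1 + R2) = 15/(4.3 + 36000) = 15/36000 = 0.0004166 A
V_R2 = I × R2 = V1 × R2/(R1 + R2) = 15 × 36000/36000 = 15 V

Final answer: 15 V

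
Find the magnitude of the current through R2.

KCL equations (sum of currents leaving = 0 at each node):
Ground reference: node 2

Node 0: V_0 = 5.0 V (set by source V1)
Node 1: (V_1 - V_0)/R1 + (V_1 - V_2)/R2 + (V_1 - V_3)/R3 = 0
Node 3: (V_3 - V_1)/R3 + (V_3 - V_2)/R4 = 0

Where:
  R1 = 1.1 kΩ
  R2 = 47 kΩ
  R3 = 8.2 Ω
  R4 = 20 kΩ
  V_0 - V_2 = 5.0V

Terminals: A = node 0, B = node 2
Nodal analysis, taking node 2 as the 0 V reference.
Source V1 fixes V_0 = 5 V.
KCL at each unknown node (sum of currents leaving = 0; resistances in Ω):
  Node 1: (V_1 - 5)/1100 + (V_1 - 0)/47000 + (V_1 - V_3)/8.2 = 0
  Node 3: (V_3 - V_1)/8.2 + (V_3 - 0)/20000 = 0
Collecting terms (coefficients in siemens):
  0.1229·V_1 - 0.122·V_3 = 0.004545
  0.122·V_3 - 0.122·V_1 = 0
Determinant D = (0.1229)(0.122) - (-0.122)(-0.122) = 0.0001196
V_1 = [(0.004545)(0.122) - (-0.122)(0)]/D = 4.637 V
V_3 = [(0.1229)(0) - (0.004545)(-0.122)]/D = 4.635 V
I_R2 = (V_1 - V_2)/R2 = (4.637 - 0)/47000 = 0.00009865 A
|I_R2| = 0.00009865 A

Final answer: |I_R2| = 9.865e-05 A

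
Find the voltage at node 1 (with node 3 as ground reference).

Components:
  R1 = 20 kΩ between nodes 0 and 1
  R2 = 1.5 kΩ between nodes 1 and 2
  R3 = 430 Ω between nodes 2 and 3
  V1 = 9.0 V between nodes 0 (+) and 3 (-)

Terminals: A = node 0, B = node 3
Nodal analysis, taking node 3 as the 0 V reference.
Source V1 fixes V_0 = 9 V.
KCL at each unknown node (sum of currents leaving = 0; resistances in Ω):
  Node 1: (V_1 - 9)/20000 + (V_1 - V_2)/1500 = 0
  Node 2: (V_2 - V_1)/1500 + (V_2 - 0)/430 = 0
Collecting terms (coefficients in siemens):
  0.0007167·V_1 - 0.0006667·V_2 = 0.00045
  0.002992·V_2 - 0.0006667·V_1 = 0
Determinant D = (0.0007167)(0.002992) - (-0.0006667)(-0.0006667) = 0.0000017
V_1 = [(0.00045)(0.002992) - (-0.0006667)(0)]/D = 0.7921 V
V_2 = [(0.0007167)(0) - (0.00045)(-0.0006667)]/D = 0.1765 V
The requested potential is V_1 = 0.7921 V.

Final answer: V_1 = 0.7921 V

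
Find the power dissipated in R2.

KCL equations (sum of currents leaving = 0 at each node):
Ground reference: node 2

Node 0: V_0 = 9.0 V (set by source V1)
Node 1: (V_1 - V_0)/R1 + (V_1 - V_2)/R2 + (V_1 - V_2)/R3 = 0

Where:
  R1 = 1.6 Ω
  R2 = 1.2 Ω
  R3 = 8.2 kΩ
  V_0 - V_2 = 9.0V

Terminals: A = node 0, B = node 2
Nodal analysis, taking node 2 as the 0 V reference.
Source V1 fixes V_0 = 9 V.
KCL at each unknown node (sum of currents leaving = 0; resistances in Ω):
  Node 1: (V_1 - 9)/1.6 + (V_1 - 0)/1.2 + (V_1 - 0)/8200 = 0
Collecting terms: 1.458 × V_1 = 5.625  =>  V_1 = 3.857 V
I_R2 = (V_1 - V_2)/R2 = (3.857 - 0)/1.2 = 3.214 A
P_R2 = I_R2² × R2 = (3.214)² × 1.2 = 12.4 W

Final answer: 12.4 W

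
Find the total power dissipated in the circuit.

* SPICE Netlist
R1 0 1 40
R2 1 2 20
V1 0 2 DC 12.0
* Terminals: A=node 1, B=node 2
Nodal analysis, taking node 2 as the 0 V reference.
Source V1 fixes V_0 = 12 V.
KCL at each unknown node (sum of currents leaving = 0; resistances in Ω):
  Node 1: (V_1 - 12)/40 + (V_1 - 0)/20 = 0
Collecting terms: 0.075 × V_1 = 0.3  =>  V_1 = 4 V
Power in each resistor, P = (ΔV)²/R:
  P_R1 = (12 - 4)²/40 = 1.6 W
  P_R2 = (4 - 0)²/20 = 0.8 W
P_total = P_R1 + P_R2 = 2.4 W

Final answer: 2.4 W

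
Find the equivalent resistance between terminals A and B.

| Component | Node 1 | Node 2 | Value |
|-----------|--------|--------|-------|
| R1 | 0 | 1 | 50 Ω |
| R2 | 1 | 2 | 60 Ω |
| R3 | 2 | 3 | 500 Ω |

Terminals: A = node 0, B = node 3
Reduce the network between node 0 (A) and node 3 (B) by series/parallel combination:
  Rs1 = R1 + R2 (series, joined only at node 1) = 50 + 60 = 110 Ω
  Rs2 = R3 + Rs1 (series, joined only at node 2) = 500 + 110 = 610 Ω
R_eq = 610 Ω

Final answer: 610 Ω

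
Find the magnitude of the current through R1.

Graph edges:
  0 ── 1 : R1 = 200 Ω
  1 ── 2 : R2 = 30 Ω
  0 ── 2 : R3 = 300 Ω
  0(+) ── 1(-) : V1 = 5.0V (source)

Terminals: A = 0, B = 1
Nodal analysis, taking node 1 as the 0 V reference.
Source V1 fixes V_0 = 5 V.
KCL at each unknown node (sum of currents leaving = 0; resistances in Ω):
  Node 2: (V_2 - 0)/30 + (V_2 - 5)/300 = 0
Collecting terms: 0.03667 × V_2 = 0.01667  =>  V_2 = 0.4545 V
I_R1 = (V_0 - V_1)/R1 = (5 - 0)/200 = 0.025 A
|I_R1| = 0.025 A

Final answer: |I_R1| = 0.025 A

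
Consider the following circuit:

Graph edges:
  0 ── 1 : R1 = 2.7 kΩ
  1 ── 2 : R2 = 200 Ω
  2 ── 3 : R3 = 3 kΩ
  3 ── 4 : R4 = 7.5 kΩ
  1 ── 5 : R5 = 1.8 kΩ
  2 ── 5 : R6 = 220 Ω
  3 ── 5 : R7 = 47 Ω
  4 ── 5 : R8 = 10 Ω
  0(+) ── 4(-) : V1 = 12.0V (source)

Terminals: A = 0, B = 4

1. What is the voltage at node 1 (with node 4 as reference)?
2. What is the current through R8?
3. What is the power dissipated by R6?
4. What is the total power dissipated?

Nodal analysis, taking node 4 as the 0 V reference.
Source V1 fixes V_0 = 12 V.
KCL at each unknown node (sum of currents leaving = 0; resistances in Ω):
  Node 1: (V_1 - 12)/2700 + (V_1 - V_2)/200 + (V_1 - V_5)/1800 = 0
  Node 2: (V_2 - V_1)/200 + (V_2 - V_3)/3000 + (V_2 - V_5)/220 = 0
  Node 3: (V_3 - V_2)/3000 + (V_3 - 0)/7500 + (V_3 - V_5)/47 = 0
  Node 5: (V_5 - V_1)/1800 + (V_5 - V_2)/220 + (V_5 - V_3)/47 + (V_5 - 0)/10 = 0
Collecting terms (coefficients in siemens):
  0.005926·V_1 - 0.005·V_2 - 0.0005556·V_5 = 0.004444
  0.009879·V_2 - 0.005·V_1 - 0.0003333·V_3 - 0.004545·V_5 = 0
  0.02174·V_3 - 0.0003333·V_2 - 0.02128·V_5 = 0
  0.1264·V_5 - 0.0005556·V_1 - 0.004545·V_2 - 0.02128·V_3 = 0
Solving these 4 simultaneous equations (Gaussian elimination) gives:
  V_1 = 1.345 V, V_2 = 0.7003 V, V_3 = 0.04929 V, V_5 = 0.0394 V
Part 1:
  Read off the nodal solution: V_1 = 1.345 V
Part 2:
  I_R8 = (V_4 - V_5)/R8 = (0 - 0.0394)/10 = -0.00394 A
  Magnitude: I_R8 = 0.00394 A
Part 3:
  I_R6 = (V_2 - V_5)/R6 = (0.7003 - 0.0394)/220 = 0.003004 A
  P_R6 = I_R6² × R6 = (0.003004)² × 220 = 0.001986 W
Part 4:
  Power in each resistor, P = (ΔV)²/R:
    P_R1 = (12 - 1.345)²/2700 = 0.04205 W
    P_R2 = (1.345 - 0.7003)²/200 = 0.002075 W
    P_R3 = (0.7003 - 0.04929)²/3000 = 0.0001413 W
    P_R4 = (0.04929 - 0)²/7500 = 0.0000003239 W
    P_R5 = (1.345 - 0.0394)²/1800 = 0.0009464 W
    P_R6 = (0.7003 - 0.0394)²/220 = 0.001986 W
    P_R7 = (0.04929 - 0.0394)²/47 = 0.000002082 W
    P_R8 = (0 - 0.0394)²/10 = 0.0001552 W
  P_total = P_R1 + P_R2 + P_R3 + P_R4 + P_R5 + P_R6 + P_R7 + P_R8 = 0.04736 W

Final answers:
1. V_1 = 1.345 V
2. I_R8 = 0.00394 A
3. P_R6 = 0.001986 W
4. P_total = 0.04736 W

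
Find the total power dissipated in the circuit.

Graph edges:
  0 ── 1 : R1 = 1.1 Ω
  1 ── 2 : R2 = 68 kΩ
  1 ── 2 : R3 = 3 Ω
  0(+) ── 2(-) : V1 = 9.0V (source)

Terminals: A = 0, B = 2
Nodal analysis, taking node 2 as the 0 V reference.
Source V1 fixes V_0 = 9 V.
KCL at each unknown node (sum of currents leaving = 0; resistances in Ω):
  Node 1: (V_1 - 9)/1.1 + (V_1 - 0)/68000 + (V_1 - 0)/3 = 0
Collecting terms: 1.242 × V_1 = 8.182  =>  V_1 = 6.585 V
Power in each resistor, P = (ΔV)²/R:
  P_R1 = (9 - 6.585)²/1.1 = 5.301 W
  P_R2 = (6.585 - 0)²/68000 = 0.0006377 W
  P_R3 = (6.585 - 0)²/3 = 14.46 W
P_total = P_R1 + P_R2 + P_R3 = 19.76 W

Final answer: 19.76 W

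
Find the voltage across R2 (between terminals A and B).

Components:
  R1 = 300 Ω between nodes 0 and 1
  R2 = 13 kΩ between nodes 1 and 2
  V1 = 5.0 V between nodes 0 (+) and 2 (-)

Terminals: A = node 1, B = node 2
R1 and R2 are in series across V1 (node 0 → node 1 → node 2), and the output A–B is taken across R2, so this is a voltage divider.
Series current: I = V1/(R1 + R2) = 5/(300 + 13000) = 5/13300 = 0.0003759 A
V_R2 = I × R2 = V1 × R2/(R1 + R2) = 5 × 13000/13300 = 4.887 V

Final answer: 4.887 V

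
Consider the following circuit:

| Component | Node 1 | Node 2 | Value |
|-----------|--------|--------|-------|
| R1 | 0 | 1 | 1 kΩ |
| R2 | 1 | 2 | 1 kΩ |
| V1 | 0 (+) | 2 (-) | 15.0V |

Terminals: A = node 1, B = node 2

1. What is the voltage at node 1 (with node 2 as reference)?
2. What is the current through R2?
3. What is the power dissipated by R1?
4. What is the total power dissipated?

Nodal analysis, taking node 2 as the 0 V reference.
Source V1 fixes V_0 = 15 V.
KCL at each unknown node (sum of currents leaving = 0; resistances in Ω):
  Node 1: (V_1 - 15)/1000 + (V_1 - 0)/1000 = 0
Collecting terms: 0.002 × V_1 = 0.015  =>  V_1 = 7.5 V
Part 1:
  Read off the nodal solution: V_1 = 7.5 V
Part 2:
  I_R2 = (V_1 - V_2)/R2 = (7.5 - 0)/1000 = 0.0075 A
  Magnitude: I_R2 = 0.0075 A
Part 3:
  I_R1 = (V_0 - V_1)/R1 = (15 - 7.5)/1000 = 0.0075 A
  P_R1 = I_R1² × R1 = (0.0075)² × 1000 = 0.05625 W
Part 4:
  Power in each resistor, P = (ΔV)²/R:
    P_R1 = (15 - 7.5)²/1000 = 0.05625 W
    P_R2 = (7.5 - 0)²/1000 = 0.05625 W
  P_total = P_R1 + P_R2 = 0.1125 W

Final answers:
1. V_1 = 7.5 V
2. I_R2 = 0.0075 A
3. P_R1 = 0.05625 W
4. P_total = 0.1125 W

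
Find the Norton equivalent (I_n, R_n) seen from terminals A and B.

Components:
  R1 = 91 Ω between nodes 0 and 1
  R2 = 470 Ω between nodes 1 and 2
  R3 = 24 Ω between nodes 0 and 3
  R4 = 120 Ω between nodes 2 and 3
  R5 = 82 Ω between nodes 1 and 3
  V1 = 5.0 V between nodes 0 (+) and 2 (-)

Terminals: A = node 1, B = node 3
Find the Thévenin equivalent first; then I_n = V_th/R_th and R_n = R_th.
Step 1 — V_th is the open-circuit voltage V_A - V_B (nothing connected across the terminals).
Nodal analysis, taking node 2 as the 0 V reference.
Source V1 fixes V_0 = 5 V.
KCL at each unknown node (sum of currents leaving = 0; resistances in Ω):
  Node 1: (V_1 - 5)/91 + (V_1 - 0)/470 + (V_1 - V_3)/82 = 0
  Node 3: (V_3 - 5)/24 + (V_3 - 0)/120 + (V_3 - V_1)/82 = 0
Collecting terms (coefficients in siemens):
  0.02531·V_1 - 0.0122·V_3 = 0.05495
  0.0622·V_3 - 0.0122·V_1 = 0.2083
Determinant D = (0.02531)(0.0622) - (-0.0122)(-0.0122) = 0.001426
V_1 = [(0.05495)(0.0622) - (-0.0122)(0.2083)]/D = 4.179 V
V_3 = [(0.02531)(0.2083) - (0.05495)(-0.0122)]/D = 4.169 V
V_th = V_1 - V_3 = 4.179 - 4.169 = 0.01025 V
Step 2 — R_th: zero the source — replace V1 by a short circuit (node 2 merges into node 0) — and find the resistance seen between A (node 1) and B (node 3).
Reduce the network between node 1 (A) and node 3 (B) by series/parallel combination:
  Rp1 = R1 ‖ R2 (parallel, both between nodes 0 and 1) = 1/(1/91 + 1/470) = 76.24 Ω
  Rp2 = R3 ‖ R4 (parallel, both between nodes 0 and 3) = 1/(1/24 + 1/120) = 20 Ω
  Rs1 = Rp1 + Rp2 (series, joined only at node 0) = 76.24 + 20 = 96.24 Ω
  Rp3 = R5 ‖ Rs1 (parallel, both between nodes 1 and 3) = 1/(1/82 + 1/96.24) = 44.28 Ω
R_th = 44.28 Ω
I_n = V_th/R_th = 0.01025/44.28 = 0.0002315 A, and R_n = R_th = 44.28 Ω

Final answer: I_n = 0.0002315 A, R_n = 44.28 Ω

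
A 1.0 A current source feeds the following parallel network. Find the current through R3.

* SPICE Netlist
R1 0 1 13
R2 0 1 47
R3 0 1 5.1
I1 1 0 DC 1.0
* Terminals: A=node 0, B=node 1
All resistors sit directly between nodes 0 and 1, so they are in parallel and share one voltage V; the full source current 1 A splits among them.
1/R_par = 1/13 + 1/47 + 1/5.1 = 0.2943 S  =>  R_par = 3.398 Ω
V = I × R_par = 1 × 3.398 = 3.398 V
I_R3 = V/R3 = 3.398/5.1 = 0.6663 A

Final answer: 0.6663 A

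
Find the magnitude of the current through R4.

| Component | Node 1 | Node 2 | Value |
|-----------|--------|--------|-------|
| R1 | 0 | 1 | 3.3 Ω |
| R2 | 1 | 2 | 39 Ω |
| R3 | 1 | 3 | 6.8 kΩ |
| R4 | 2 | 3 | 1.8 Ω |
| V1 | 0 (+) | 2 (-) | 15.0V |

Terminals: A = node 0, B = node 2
Nodal analysis, taking node 2 as the 0 V reference.
Source V1 fixes V_0 = 15 V.
KCL at each unknown node (sum of currents leaving = 0; resistances in Ω):
  Node 1: (V_1 - 15)/3.3 + (V_1 - 0)/39 + (V_1 - V_3)/6800 = 0
  Node 3: (V_3 - V_1)/6800 + (V_3 - 0)/1.8 = 0
Collecting terms (coefficients in siemens):
  0.3288·V_1 - 0.0001471·V_3 = 4.545
  0.5557·V_3 - 0.0001471·V_1 = 0
Determinant D = (0.3288)(0.5557) - (-0.0001471)(-0.0001471) = 0.1827
V_1 = [(4.545)(0.5557) - (-0.0001471)(0)]/D = 13.82 V
V_3 = [(0.3288)(0) - (4.545)(-0.0001471)]/D = 0.003658 V
I_R4 = (V_2 - V_3)/R4 = (0 - 0.003658)/1.8 = -0.002032 A
|I_R4| = 0.002032 A

Final answer: |I_R4| = 0.002032 A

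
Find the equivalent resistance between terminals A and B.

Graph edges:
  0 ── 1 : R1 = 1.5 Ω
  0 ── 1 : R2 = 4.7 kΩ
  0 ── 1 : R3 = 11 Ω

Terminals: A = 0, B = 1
Reduce the network between node 0 (A) and node 1 (B) by series/parallel combination:
  Rp1 = R1 ‖ R2 ‖ R3 (parallel, all between nodes 0 and 1) = 1/(1/1.5 + 1/4700 + 1/11) = 1.32 Ω
R_eq = 1.32 Ω

Final answer: 1.32 Ω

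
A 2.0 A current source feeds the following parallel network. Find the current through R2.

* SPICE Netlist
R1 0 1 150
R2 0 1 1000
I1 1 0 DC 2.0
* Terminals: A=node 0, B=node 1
All resistors sit directly between nodes 0 and 1, so they are in parallel and share one voltage V; the full source current 2 A splits among them.
1/R_par = 1/150 + 1/1000 = 0.007667 S  =>  R_par = 130.4 Ω
V = I × R_par = 2 × 130.4 = 260.9 V
I_R2 = V/R2 = 260.9/1000 = 0.2609 A

Final answer: 0.2609 A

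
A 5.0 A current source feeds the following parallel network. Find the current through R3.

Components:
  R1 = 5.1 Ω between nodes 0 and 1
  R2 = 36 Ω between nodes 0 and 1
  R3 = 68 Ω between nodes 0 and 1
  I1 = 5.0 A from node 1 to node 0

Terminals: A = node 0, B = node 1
All resistors sit directly between nodes 0 and 1, so they are in parallel and share one voltage V; the full source current 5 A splits among them.
1/R_par = 1/5.1 + 1/36 + 1/68 = 0.2386 S  =>  R_par = 4.192 Ω
V = I × R_par = 5 × 4.192 = 20.96 V
I_R3 = V/R3 = 20.96/68 = 0.3082 A

Final answer: 0.3082 A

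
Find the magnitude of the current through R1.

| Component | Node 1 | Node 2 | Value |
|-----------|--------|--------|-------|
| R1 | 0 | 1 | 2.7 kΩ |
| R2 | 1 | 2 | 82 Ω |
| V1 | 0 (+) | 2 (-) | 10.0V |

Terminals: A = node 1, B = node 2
Nodal analysis, taking node 2 as the 0 V reference.
Source V1 fixes V_0 = 10 V.
KCL at each unknown node (sum of currents leaving = 0; resistances in Ω):
  Node 1: (V_1 - 10)/2700 + (V_1 - 0)/82 = 0
Collecting terms: 0.01257 × V_1 = 0.003704  =>  V_1 = 0.2948 V
I_R1 = (V_0 - V_1)/R1 = (10 - 0.2948)/2700 = 0.003595 A
|I_R1| = 0.003595 A

Final answer: |I_R1| = 0.003595 A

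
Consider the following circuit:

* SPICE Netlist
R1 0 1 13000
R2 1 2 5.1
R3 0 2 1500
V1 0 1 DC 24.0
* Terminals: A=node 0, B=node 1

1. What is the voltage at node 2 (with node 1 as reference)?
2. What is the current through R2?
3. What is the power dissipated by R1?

Nodal analysis, taking node 1 as the 0 V reference.
Source V1 fixes V_0 = 24 V.
KCL at each unknown node (sum of currents leaving = 0; resistances in Ω):
  Node 2: (V_2 - 0)/5.1 + (V_2 - 24)/1500 = 0
Collecting terms: 0.1967 × V_2 = 0.016  =>  V_2 = 0.08132 V
Part 1:
  Read off the nodal solution: V_2 = 0.08132 V
Part 2:
  I_R2 = (V_1 - V_2)/R2 = (0 - 0.08132)/5.1 = -0.01595 A
  Magnitude: I_R2 = 0.01595 A
Part 3:
  I_R1 = (V_0 - V_1)/R1 = (24 - 0)/13000 = 0.001846 A
  P_R1 = I_R1² × R1 = (0.001846)² × 13000 = 0.04431 W

Final answers:
1. V_2 = 0.08132 V
2. I_R2 = 0.01595 A
3. P_R1 = 0.04431 W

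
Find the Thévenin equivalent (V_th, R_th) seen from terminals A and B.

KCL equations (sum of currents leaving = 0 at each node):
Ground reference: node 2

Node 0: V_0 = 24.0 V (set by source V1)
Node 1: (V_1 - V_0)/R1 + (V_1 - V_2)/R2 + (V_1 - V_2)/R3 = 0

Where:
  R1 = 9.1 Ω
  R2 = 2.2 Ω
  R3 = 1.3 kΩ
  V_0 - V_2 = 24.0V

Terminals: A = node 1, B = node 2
Step 1 — V_th is the open-circuit voltage V_A - V_B (nothing connected across the terminals).
Nodal analysis, taking node 2 as the 0 V reference.
Source V1 fixes V_0 = 24 V.
KCL at each unknown node (sum of currents leaving = 0; resistances in Ω):
  Node 1: (V_1 - 24)/9.1 + (V_1 - 0)/2.2 + (V_1 - 0)/1300 = 0
Collecting terms: 0.5652 × V_1 = 2.637  =>  V_1 = 4.666 V
V_th = V_1 - V_2 = 4.666 - 0 = 4.666 V
Step 2 — R_th: zero the source — replace V1 by a short circuit (node 2 merges into node 0) — and find the resistance seen between A (node 1) and B (node 0).
Reduce the network between node 1 (A) and node 0 (B) by series/parallel combination:
  Rp1 = R1 ‖ R2 ‖ R3 (parallel, all between nodes 0 and 1) = 1/(1/9.1 + 1/2.2 + 1/1300) = 1.769 Ω
R_th = 1.769 Ω

Final answer: V_th = 4.666 V, R_th = 1.769 Ω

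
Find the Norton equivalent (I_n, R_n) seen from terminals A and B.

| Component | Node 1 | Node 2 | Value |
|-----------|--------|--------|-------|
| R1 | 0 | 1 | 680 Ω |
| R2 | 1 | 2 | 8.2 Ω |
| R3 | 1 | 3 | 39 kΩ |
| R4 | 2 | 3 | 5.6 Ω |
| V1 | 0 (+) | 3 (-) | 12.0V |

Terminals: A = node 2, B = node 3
Find the Thévenin equivalent first; then I_n = V_th/R_th and R_n = R_th.
Step 1 — V_th is the open-circuit voltage V_A - V_B (nothing connected across the terminals).
Nodal analysis, taking node 3 as the 0 V reference.
Source V1 fixes V_0 = 12 V.
KCL at each unknown node (sum of currents leaving = 0; resistances in Ω):
  Node 1: (V_1 - 12)/680 + (V_1 - V_2)/8.2 + (V_1 - 0)/39000 = 0
  Node 2: (V_2 - V_1)/8.2 + (V_2 - 0)/5.6 = 0
Collecting terms (coefficients in siemens):
  0.1234·V_1 - 0.122·V_2 = 0.01765
  0.3005·V_2 - 0.122·V_1 = 0
Determinant D = (0.1234)(0.3005) - (-0.122)(-0.122) = 0.02223
V_1 = [(0.01765)(0.3005) - (-0.122)(0)]/D = 0.2386 V
V_2 = [(0.1234)(0) - (0.01765)(-0.122)]/D = 0.09682 V
V_th = V_2 - V_3 = 0.09682 - 0 = 0.09682 V
Step 2 — R_th: zero the source — replace V1 by a short circuit (node 3 merges into node 0) — and find the resistance seen between A (node 2) and B (node 0).
Reduce the network between node 2 (A) and node 0 (B) by series/parallel combination:
  Rp1 = R1 ‖ R3 (parallel, both between nodes 0 and 1) = 1/(1/680 + 1/39000) = 668.3 Ω
  Rs1 = R2 + Rp1 (series, joined only at node 1) = 8.2 + 668.3 = 676.5 Ω
  Rp2 = R4 ‖ Rs1 (parallel, both between nodes 0 and 2) = 1/(1/5.6 + 1/676.5) = 5.554 Ω
R_th = 5.554 Ω
I_n = V_th/R_th = 0.09682/5.554 = 0.01743 A, and R_n = R_th = 5.554 Ω

Final answer: I_n = 0.01743 A, R_n = 5.554 Ω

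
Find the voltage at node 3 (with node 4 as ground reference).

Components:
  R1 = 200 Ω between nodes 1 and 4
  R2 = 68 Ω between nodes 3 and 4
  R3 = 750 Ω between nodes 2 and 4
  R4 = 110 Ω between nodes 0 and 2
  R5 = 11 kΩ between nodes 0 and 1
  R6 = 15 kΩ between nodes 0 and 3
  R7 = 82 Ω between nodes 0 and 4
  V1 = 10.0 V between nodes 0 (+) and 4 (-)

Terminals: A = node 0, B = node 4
Nodal analysis, taking node 4 as the 0 V reference.
Source V1 fixes V_0 = 10 V.
KCL at each unknown node (sum of currents leaving = 0; resistances in Ω):
  Node 1: (V_1 - 0)/200 + (V_1 - 10)/11000 = 0
  Node 2: (V_2 - 0)/750 + (V_2 - 10)/110 = 0
  Node 3: (V_3 - 0)/68 + (V_3 - 10)/15000 = 0
Collecting terms (coefficients in siemens):
  0.005091·V_1 = 0.0009091
  0.01042·V_2 = 0.09091
  0.01477·V_3 = 0.0006667
Solving these 3 simultaneous equations (Gaussian elimination) gives:
  V_1 = 0.1786 V, V_2 = 8.721 V, V_3 = 0.04513 V
The requested potential is V_3 = 0.04513 V.

Final answer: V_3 = 0.04513 V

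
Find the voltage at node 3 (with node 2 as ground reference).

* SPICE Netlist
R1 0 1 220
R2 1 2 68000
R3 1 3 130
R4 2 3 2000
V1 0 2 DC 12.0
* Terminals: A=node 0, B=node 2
Nodal analysis, taking node 2 as the 0 V reference.
Source V1 fixes V_0 = 12 V.
KCL at each unknown node (sum of currents leaving = 0; resistances in Ω):
  Node 1: (V_1 - 12)/220 + (V_1 - 0)/68000 + (V_1 - V_3)/130 = 0
  Node 3: (V_3 - V_1)/130 + (V_3 - 0)/2000 = 0
Collecting terms (coefficients in siemens):
  0.01225·V_1 - 0.007692·V_3 = 0.05455
  0.008192·V_3 - 0.007692·V_1 = 0
Determinant D = (0.01225)(0.008192) - (-0.007692)(-0.007692) = 0.0000412
V_1 = [(0.05455)(0.008192) - (-0.007692)(0)]/D = 10.84 V
V_3 = [(0.01225)(0) - (0.05455)(-0.007692)]/D = 10.18 V
The requested potential is V_3 = 10.18 V.

Final answer: V_3 = 10.18 V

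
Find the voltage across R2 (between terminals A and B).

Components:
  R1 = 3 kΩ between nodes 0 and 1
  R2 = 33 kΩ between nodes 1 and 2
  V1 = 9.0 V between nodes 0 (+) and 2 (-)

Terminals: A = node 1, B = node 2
R1 and R2 are in series across V1 (node 0 → node 1 → node 2), and the output A–B is taken across R2, so this is a voltage divider.
Series current: I = V1/(R1 + R2) = 9/(3000 + 33000) = 9/36000 = 0.00025 A
V_R2 = I × R2 = V1 × R2/(R1 + R2) = 9 × 33000/36000 = 8.25 V

Final answer: 8.25 V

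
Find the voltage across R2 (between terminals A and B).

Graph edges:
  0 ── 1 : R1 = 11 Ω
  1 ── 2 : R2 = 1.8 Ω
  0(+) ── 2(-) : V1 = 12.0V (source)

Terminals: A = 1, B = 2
R1 and R2 are in series across V1 (node 0 → node 1 → node 2), and the output A–B is taken across R2, so this is a voltage divider.
Series current: I = V1/(R1 + R2) = 12/(11 + 1.8) = 12/12.8 = 0.9375 A
V_R2 = I × R2 = V1 × R2/(R1 + R2) = 12 × 1.8/12.8 = 1.688 V

Final answer: 1.688 V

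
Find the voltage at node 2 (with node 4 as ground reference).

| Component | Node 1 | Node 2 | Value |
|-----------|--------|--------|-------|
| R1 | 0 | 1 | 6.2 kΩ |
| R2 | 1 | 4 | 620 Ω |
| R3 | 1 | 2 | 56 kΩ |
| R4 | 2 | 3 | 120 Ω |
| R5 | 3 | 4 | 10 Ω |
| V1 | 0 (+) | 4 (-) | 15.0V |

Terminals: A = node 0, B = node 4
Nodal analysis, taking node 4 as the 0 V reference.
Source V1 fixes V_0 = 15 V.
KCL at each unknown node (sum of currents leaving = 0; resistances in Ω):
  Node 1: (V_1 - 15)/6200 + (V_1 - 0)/620 + (V_1 - V_2)/56000 = 0
  Node 2: (V_2 - V_1)/56000 + (V_2 - V_3)/120 = 0
  Node 3: (V_3 - V_2)/120 + (V_3 - 0)/10 = 0
Collecting terms (coefficients in siemens):
  0.001792·V_1 - 0.00001786·V_2 = 0.002419
  0.008351·V_2 - 0.00001786·V_1 - 0.008333·V_3 = 0
  0.1083·V_3 - 0.008333·V_2 = 0
Solving these 3 simultaneous equations (Gaussian elimination) gives:
  V_1 = 1.35 V, V_2 = 0.003127 V, V_3 = 0.0002405 V
The requested potential is V_2 = 0.003127 V.

Final answer: V_2 = 0.003127 V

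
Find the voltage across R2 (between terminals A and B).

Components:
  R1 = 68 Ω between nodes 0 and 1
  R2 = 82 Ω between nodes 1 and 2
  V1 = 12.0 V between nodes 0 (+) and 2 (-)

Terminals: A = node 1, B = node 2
R1 and R2 are in series across V1 (node 0 → node 1 → node 2), and the output A–B is taken across R2, so this is a voltage divider.
Series current: I = V1/(R1 + R2) = 12/(68 + 82) = 12/150 = 0.08 A
V_R2 = I × R2 = V1 × R2/(R1 + R2) = 12 × 82/150 = 6.56 V

Final answer: 6.56 V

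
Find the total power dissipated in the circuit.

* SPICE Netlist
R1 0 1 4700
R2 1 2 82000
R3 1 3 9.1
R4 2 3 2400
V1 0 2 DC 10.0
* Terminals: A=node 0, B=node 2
Nodal analysis, taking node 2 as the 0 V reference.
Source V1 fixes V_0 = 10 V.
KCL at each unknown node (sum of currents leaving = 0; resistances in Ω):
  Node 1: (V_1 - 10)/4700 + (V_1 - 0)/82000 + (V_1 - V_3)/9.1 = 0
  Node 3: (V_3 - V_1)/9.1 + (V_3 - 0)/2400 = 0
Collecting terms (coefficients in siemens):
  0.1101·V_1 - 0.1099·V_3 = 0.002128
  0.1103·V_3 - 0.1099·V_1 = 0
Determinant D = (0.1101)(0.1103) - (-0.1099)(-0.1099) = 0.0000706
V_1 = [(0.002128)(0.1103) - (-0.1099)(0)]/D = 3.324 V
V_3 = [(0.1101)(0) - (0.002128)(-0.1099)]/D = 3.312 V
Power in each resistor, P = (ΔV)²/R:
  P_R1 = (10 - 3.324)²/4700 = 0.009482 W
  P_R2 = (3.324 - 0)²/82000 = 0.0001348 W
  P_R3 = (3.324 - 3.312)²/9.1 = 0.00001733 W
  P_R4 = (0 - 3.312)²/2400 = 0.00457 W
P_total = P_R1 + P_R2 + P_R3 + P_R4 = 0.0142 W

Final answer: 0.0142 W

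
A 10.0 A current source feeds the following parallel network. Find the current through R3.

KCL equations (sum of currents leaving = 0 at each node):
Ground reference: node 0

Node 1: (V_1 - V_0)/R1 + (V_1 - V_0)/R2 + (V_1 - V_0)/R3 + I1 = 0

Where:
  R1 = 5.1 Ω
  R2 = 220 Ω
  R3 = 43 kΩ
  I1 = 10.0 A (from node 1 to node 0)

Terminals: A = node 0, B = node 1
All resistors sit directly between nodes 0 and 1, so they are in parallel and share one voltage V; the full source current 10 A splits among them.
1/R_par = 1/5.1 + 1/220 + 1/43000 = 0.2006 S  =>  R_par = 4.984 Ω
V = I × R_par = 10 × 4.984 = 49.84 V
I_R3 = V/R3 = 49.84/43000 = 0.001159 A

Final answer: 0.001159 A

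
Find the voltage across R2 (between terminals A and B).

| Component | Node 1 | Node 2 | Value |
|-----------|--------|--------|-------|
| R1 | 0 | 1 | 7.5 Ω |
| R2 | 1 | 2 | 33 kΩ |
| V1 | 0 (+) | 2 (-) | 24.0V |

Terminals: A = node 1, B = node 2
R1 and R2 are in series across V1 (node 0 → node 1 → node 2), and the output A–B is taken across R2, so this is a voltage divider.
Series current: I = V1/(R1 + R2) = 24/(7.5 + 33000) = 24/33010 = 0.0007271 A
V_R2 = I × R2 = V1 × R2/(R1 + R2) = 24 × 33000/33010 = 23.99 V

Final answer: 23.99 V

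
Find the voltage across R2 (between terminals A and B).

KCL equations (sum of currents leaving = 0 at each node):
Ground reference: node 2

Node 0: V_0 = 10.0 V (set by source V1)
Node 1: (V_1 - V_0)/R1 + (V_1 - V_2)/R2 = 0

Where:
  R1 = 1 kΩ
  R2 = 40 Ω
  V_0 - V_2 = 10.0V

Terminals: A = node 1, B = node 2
R1 and R2 are in series across V1 (node 0 → node 1 → node 2), and the output A–B is taken across R2, so this is a voltage divider.
Series current: I = V1/(R1 + R2) = 10/(1000 + 40) = 10/1040 = 0.009615 A
V_R2 = I × R2 = V1 × R2/(R1 + R2) = 10 × 40/1040 = 0.3846 V

Final answer: 0.3846 V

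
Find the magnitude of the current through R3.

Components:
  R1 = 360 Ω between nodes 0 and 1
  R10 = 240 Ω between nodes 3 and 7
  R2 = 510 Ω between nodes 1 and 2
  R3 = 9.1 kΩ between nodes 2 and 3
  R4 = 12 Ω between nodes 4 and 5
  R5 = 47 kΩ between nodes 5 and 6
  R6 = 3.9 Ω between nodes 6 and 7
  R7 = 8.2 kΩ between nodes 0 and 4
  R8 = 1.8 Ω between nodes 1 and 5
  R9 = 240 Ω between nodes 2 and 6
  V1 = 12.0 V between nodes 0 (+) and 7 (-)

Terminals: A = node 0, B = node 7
Nodal analysis, taking node 7 as the 0 V reference.
Source V1 fixes V_0 = 12 V.
KCL at each unknown node (sum of currents leaving = 0; resistances in Ω):
  Node 1: (V_1 - 12)/360 + (V_1 - V_2)/510 + (V_1 - V_5)/1.8 = 0
  Node 2: (V_2 - V_1)/510 + (V_2 - V_3)/9100 + (V_2 - V_6)/240 = 0
  Node 3: (V_3 - V_2)/9100 + (V_3 - 0)/240 = 0
  Node 4: (V_4 - V_5)/12 + (V_4 - 12)/8200 = 0
  Node 5: (V_5 - V_4)/12 + (V_5 - V_6)/47000 + (V_5 - V_1)/1.8 = 0
  Node 6: (V_6 - V_5)/47000 + (V_6 - 0)/3.9 + (V_6 - V_2)/240 = 0
Collecting terms (coefficients in siemens):
  0.5603·V_1 - 0.001961·V_2 - 0.5556·V_5 = 0.03333
  0.006237·V_2 - 0.001961·V_1 - 0.0001099·V_3 - 0.004167·V_6 = 0
  0.004277·V_3 - 0.0001099·V_2 = 0
  0.08346·V_4 - 0.08333·V_5 = 0.001463
  0.6389·V_5 - 0.5556·V_1 - 0.08333·V_4 - 0.00002128·V_6 = 0
  0.2606·V_6 - 0.004167·V_2 - 0.00002128·V_5 = 0
Solving these 6 simultaneous equations (Gaussian elimination) gives:
  V_1 = 8.171 V, V_2 = 2.598 V, V_3 = 0.06676 V, V_4 = 8.178 V
  V_5 = 8.172 V, V_6 = 0.04221 V
I_R3 = (V_2 - V_3)/R3 = (2.598 - 0.06676)/9100 = 0.0002782 A
|I_R3| = 0.0002782 A

Final answer: |I_R3| = 0.0002782 A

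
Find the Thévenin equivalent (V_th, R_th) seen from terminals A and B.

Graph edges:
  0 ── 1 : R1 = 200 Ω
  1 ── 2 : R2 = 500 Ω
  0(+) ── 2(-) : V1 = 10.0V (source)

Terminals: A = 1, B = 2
Step 1 — V_th is the open-circuit voltage V_A - V_B (nothing connected across the terminals).
Nodal analysis, taking node 2 as the 0 V reference.
Source V1 fixes V_0 = 10 V.
KCL at each unknown node (sum of currents leaving = 0; resistances in Ω):
  Node 1: (V_1 - 10)/200 + (V_1 - 0)/500 = 0
Collecting terms: 0.007 × V_1 = 0.05  =>  V_1 = 7.143 V
V_th = V_1 - V_2 = 7.143 - 0 = 7.143 V
Step 2 — R_th: zero the source — replace V1 by a short circuit (node 2 merges into node 0) — and find the resistance seen between A (node 1) and B (node 0).
Reduce the network between node 1 (A) and node 0 (B) by series/parallel combination:
  Rp1 = R1 ‖ R2 (parallel, both between nodes 0 and 1) = 1/(1/200 + 1/500) = 142.9 Ω
R_th = 142.9 Ω

Final answer: V_th = 7.143 V, R_th = 142.9 Ω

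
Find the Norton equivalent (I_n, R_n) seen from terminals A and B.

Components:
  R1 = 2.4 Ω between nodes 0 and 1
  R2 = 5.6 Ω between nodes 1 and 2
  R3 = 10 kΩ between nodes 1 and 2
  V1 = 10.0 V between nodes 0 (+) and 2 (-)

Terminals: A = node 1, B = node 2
Find the Thévenin equivalent first; then I_n = V_th/R_th and R_n = R_th.
Step 1 — V_th is the open-circuit voltage V_A - V_B (nothing connected across the terminals).
Nodal analysis, taking node 2 as the 0 V reference.
Source V1 fixes V_0 = 10 V.
KCL at each unknown node (sum of currents leaving = 0; resistances in Ω):
  Node 1: (V_1 - 10)/2.4 + (V_1 - 0)/5.6 + (V_1 - 0)/10000 = 0
Collecting terms: 0.5953 × V_1 = 4.167  =>  V_1 = 6.999 V
V_th = V_1 - V_2 = 6.999 - 0 = 6.999 V
Step 2 — R_th: zero the source — replace V1 by a short circuit (node 2 merges into node 0) — and find the resistance seen between A (node 1) and B (node 0).
Reduce the network between node 1 (A) and node 0 (B) by series/parallel combination:
  Rp1 = R1 ‖ R2 ‖ R3 (parallel, all between nodes 0 and 1) = 1/(1/2.4 + 1/5.6 + 1/10000) = 1.68 Ω
R_th = 1.68 Ω
I_n = V_th/R_th = 6.999/1.68 = 4.167 A, and R_n = R_th = 1.68 Ω

Final answer: I_n = 4.167 A, R_n = 1.68 Ω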